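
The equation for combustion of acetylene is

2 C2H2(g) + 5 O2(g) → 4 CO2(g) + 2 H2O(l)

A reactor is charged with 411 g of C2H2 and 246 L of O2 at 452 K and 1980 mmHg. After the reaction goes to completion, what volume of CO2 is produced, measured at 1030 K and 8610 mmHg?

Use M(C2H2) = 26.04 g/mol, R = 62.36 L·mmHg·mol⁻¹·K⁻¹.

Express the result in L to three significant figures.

n(C2H2) = 411 / 26.04 = 15.78 mol
n(O2) = PV/RT = (1980 × 246) / (62.36 × 452) = 17.28 mol
For 15.78 mol C2H2, stoichiometry requires (5/2) × 15.78 = 39.45 mol O2; 17.28 mol is available, so O2 is limiting.
n(CO2) = (4/5) × 17.28 = 13.82 mol
V(CO2) = nRT/P = 13.82 × 62.36 × 1030 / 8610 = 103.1 L

103 L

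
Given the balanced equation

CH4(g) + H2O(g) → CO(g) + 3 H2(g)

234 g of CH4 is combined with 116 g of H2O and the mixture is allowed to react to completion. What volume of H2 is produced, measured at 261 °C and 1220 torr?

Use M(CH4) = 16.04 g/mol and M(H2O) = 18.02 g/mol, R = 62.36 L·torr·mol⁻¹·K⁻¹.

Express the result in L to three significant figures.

n(CH4) = 234 / 16.04 = 14.59 mol
n(H2O) = 116 / 18.02 = 6.437 mol
For 14.59 mol CH4, stoichiometry requires (1/1) × 14.59 = 14.59 mol H2O; 6.437 mol is available, so H2O is limiting.
n(H2) = (3/1) × 6.437 = 19.31 mol
V(H2) = nRT/P = 19.31 × 62.36 × 534.15 / 1220 = 527.2 L

527 L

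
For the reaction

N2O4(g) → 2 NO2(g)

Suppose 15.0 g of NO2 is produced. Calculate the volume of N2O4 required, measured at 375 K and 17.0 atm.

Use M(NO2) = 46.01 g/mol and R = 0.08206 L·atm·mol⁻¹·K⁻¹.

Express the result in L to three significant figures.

0.295 L

n(NO2) = 15.00 / 46.01 = 0.3260 mol
n(N2O4) = (1/2) × 0.3260 = 0.1630 mol
V = nRT/P = 0.1630 × 0.08206 × 375 / 17.0 = 0.2951 L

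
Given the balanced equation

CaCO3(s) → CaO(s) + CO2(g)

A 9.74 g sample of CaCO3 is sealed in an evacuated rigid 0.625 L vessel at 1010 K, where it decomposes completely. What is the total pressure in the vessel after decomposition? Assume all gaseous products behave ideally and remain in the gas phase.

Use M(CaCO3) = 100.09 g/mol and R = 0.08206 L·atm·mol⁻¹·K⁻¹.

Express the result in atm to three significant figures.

12.9 atm

n(CaCO3) = 9.74 / 100.09 = 0.09731 mol
n(gas produced) = (1/1) × 0.09731 = 0.09731 mol
P = nRT/V = 0.09731 × 0.08206 × 1010 / 0.625 = 12.90 atm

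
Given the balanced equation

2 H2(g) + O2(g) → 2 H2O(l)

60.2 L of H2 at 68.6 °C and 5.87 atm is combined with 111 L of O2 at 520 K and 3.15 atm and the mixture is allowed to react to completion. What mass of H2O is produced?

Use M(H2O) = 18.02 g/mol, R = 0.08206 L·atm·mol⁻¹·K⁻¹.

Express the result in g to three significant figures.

227 g

n(H2) = PV/RT = (5.87 × 60.2) / (0.08206 × 341.75) = 12.60 mol
n(O2) = PV/RT = (3.15 × 111) / (0.08206 × 520) = 8.194 mol
For 12.60 mol H2, stoichiometry requires (1/2) × 12.60 = 6.300 mol O2; 8.194 mol is available, so H2 is limiting.
n(H2O) = (2/2) × 12.60 = 12.60 mol
m(H2O) = 12.60 × 18.02 = 227.1 g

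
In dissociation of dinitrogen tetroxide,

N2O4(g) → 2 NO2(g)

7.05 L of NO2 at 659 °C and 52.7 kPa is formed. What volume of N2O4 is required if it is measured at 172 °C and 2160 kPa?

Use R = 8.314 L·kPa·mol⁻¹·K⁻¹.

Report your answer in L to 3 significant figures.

0.0411 L

n(NO2) = PV/RT = (52.7 × 7.05) / (8.314 × 932.15) = 0.04794 mol
n(N2O4) = (1/2) × 0.04794 = 0.02397 mol
V = nRT/P = 0.02397 × 8.314 × 445.15 / 2160 = 0.04107 L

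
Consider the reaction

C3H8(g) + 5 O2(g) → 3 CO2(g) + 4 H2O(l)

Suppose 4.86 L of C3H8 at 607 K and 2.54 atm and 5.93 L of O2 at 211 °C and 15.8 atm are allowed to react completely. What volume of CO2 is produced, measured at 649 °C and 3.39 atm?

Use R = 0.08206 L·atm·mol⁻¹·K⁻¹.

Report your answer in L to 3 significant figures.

n(C3H8) = PV/RT = (2.54 × 4.86) / (0.08206 × 607) = 0.2478 mol
n(O2) = PV/RT = (15.8 × 5.93) / (0.08206 × 484.15) = 2.358 mol
For 0.2478 mol C3H8, stoichiometry requires (5/1) × 0.2478 = 1.239 mol O2; 2.358 mol is available, so C3H8 is limiting.
n(CO2) = (3/1) × 0.2478 = 0.7434 mol
V(CO2) = nRT/P = 0.7434 × 0.08206 × 922.15 / 3.39 = 16.59 L

16.6 L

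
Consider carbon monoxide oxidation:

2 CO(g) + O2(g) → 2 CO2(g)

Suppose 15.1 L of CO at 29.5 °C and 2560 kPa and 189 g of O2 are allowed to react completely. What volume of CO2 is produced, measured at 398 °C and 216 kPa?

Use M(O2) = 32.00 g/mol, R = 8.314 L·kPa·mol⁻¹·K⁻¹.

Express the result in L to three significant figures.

305 L

n(CO) = PV/RT = (2560 × 15.1) / (8.314 × 302.65) = 15.36 mol
n(O2) = 189 / 32.00 = 5.906 mol
For 15.36 mol CO, stoichiometry requires (1/2) × 15.36 = 7.680 mol O2; 5.906 mol is available, so O2 is limiting.
n(CO2) = (2/1) × 5.906 = 11.81 mol
V(CO2) = nRT/P = 11.81 × 8.314 × 671.15 / 216 = 305.1 L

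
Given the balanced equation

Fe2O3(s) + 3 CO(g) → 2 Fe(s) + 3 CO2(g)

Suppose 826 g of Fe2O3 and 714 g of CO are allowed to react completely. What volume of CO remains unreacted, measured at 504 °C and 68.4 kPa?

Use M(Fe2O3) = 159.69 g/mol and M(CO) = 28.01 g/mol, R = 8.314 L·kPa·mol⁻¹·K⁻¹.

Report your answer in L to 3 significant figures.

n(Fe2O3) = 826 / 159.69 = 5.173 mol
n(CO) = 714 / 28.01 = 25.49 mol
For 5.173 mol Fe2O3, stoichiometry requires (3/1) × 5.173 = 15.52 mol CO; 25.49 mol is available, so Fe2O3 is limiting.
n(CO) consumed = (3/1) × 5.173 = 15.52 mol; remaining = 25.49 − 15.52 = 9.970 mol
V(CO) = nRT/P = 9.970 × 8.314 × 777.15 / 68.4 = 941.8 L

942 L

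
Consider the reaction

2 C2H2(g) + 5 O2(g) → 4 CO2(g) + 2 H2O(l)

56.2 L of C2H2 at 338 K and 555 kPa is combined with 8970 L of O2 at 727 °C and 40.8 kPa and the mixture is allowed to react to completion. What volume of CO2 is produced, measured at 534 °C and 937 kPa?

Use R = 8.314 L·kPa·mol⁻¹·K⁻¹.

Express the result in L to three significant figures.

159 L

n(C2H2) = PV/RT = (555 × 56.2) / (8.314 × 338) = 11.10 mol
n(O2) = PV/RT = (40.8 × 8970) / (8.314 × 1000.15) = 44.01 mol
For 11.10 mol C2H2, stoichiometry requires (5/2) × 11.10 = 27.75 mol O2; 44.01 mol is available, so C2H2 is limiting.
n(CO2) = (4/2) × 11.10 = 22.20 mol
V(CO2) = nRT/P = 22.20 × 8.314 × 807.15 / 937 = 159.0 L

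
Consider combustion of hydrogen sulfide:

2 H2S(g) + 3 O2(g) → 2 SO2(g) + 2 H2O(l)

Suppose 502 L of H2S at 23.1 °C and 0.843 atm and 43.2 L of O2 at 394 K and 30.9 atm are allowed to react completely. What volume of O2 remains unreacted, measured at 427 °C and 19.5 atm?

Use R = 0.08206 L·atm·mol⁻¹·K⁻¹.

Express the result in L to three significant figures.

n(H2S) = PV/RT = (0.843 × 502) / (0.08206 × 296.25) = 17.41 mol
n(O2) = PV/RT = (30.9 × 43.2) / (0.08206 × 394) = 41.29 mol
For 17.41 mol H2S, stoichiometry requires (3/2) × 17.41 = 26.12 mol O2; 41.29 mol is available, so H2S is limiting.
n(O2) consumed = (3/2) × 17.41 = 26.12 mol; remaining = 41.29 − 26.12 = 15.17 mol
V(O2) = nRT/P = 15.17 × 0.08206 × 700.15 / 19.5 = 44.70 L

44.7 L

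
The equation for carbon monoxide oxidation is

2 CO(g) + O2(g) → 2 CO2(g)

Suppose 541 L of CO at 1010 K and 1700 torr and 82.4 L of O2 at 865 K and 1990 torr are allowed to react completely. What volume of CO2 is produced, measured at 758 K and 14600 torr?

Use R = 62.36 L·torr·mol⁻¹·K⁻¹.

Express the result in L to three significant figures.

19.7 L

n(CO) = PV/RT = (1700 × 541) / (62.36 × 1010) = 14.60 mol
n(O2) = PV/RT = (1990 × 82.4) / (62.36 × 865) = 3.040 mol
For 14.60 mol CO, stoichiometry requires (1/2) × 14.60 = 7.300 mol O2; 3.040 mol is available, so O2 is limiting.
n(CO2) = (2/1) × 3.040 = 6.080 mol
V(CO2) = nRT/P = 6.080 × 62.36 × 758 / 14600 = 19.68 L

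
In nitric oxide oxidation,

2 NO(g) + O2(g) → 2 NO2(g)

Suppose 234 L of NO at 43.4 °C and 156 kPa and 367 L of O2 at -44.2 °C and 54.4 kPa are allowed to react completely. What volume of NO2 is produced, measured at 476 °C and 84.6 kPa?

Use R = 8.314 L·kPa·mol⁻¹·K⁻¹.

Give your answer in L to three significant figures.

1020 L

n(NO) = PV/RT = (156 × 234) / (8.314 × 316.55) = 13.87 mol
n(O2) = PV/RT = (54.4 × 367) / (8.314 × 228.95) = 10.49 mol
For 13.87 mol NO, stoichiometry requires (1/2) × 13.87 = 6.935 mol O2; 10.49 mol is available, so NO is limiting.
n(NO2) = (2/2) × 13.87 = 13.87 mol
V(NO2) = nRT/P = 13.87 × 8.314 × 749.15 / 84.6 = 1021 L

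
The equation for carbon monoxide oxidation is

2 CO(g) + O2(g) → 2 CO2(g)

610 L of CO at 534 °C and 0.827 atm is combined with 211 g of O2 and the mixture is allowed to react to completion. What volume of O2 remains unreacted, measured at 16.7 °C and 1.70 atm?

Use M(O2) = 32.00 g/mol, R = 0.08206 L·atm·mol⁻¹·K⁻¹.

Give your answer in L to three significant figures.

39.0 L

n(CO) = PV/RT = (0.827 × 610) / (0.08206 × 807.15) = 7.616 mol
n(O2) = 211 / 32.00 = 6.594 mol
For 7.616 mol CO, stoichiometry requires (1/2) × 7.616 = 3.808 mol O2; 6.594 mol is available, so CO is limiting.
n(O2) consumed = (1/2) × 7.616 = 3.808 mol; remaining = 6.594 − 3.808 = 2.786 mol
V(O2) = nRT/P = 2.786 × 0.08206 × 289.85 / 1.70 = 38.98 L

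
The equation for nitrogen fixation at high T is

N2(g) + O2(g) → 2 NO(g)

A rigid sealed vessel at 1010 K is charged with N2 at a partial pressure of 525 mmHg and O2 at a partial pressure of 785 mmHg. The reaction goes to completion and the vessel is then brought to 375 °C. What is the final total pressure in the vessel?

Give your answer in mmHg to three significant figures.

841 mmHg

At constant V, partial pressures at 1010 K are proportional to moles, so apply stoichiometry directly to pressures.
P(O2) required for 525 mmHg of N2 = (1/1) × 525 = 525.0 mmHg; available 785 mmHg, so N2 is limiting.
P(O2) remaining = 785 − (1/1) × 525 = 260.0 mmHg
P(gaseous products) = (2)/1 × 525 = 1050 mmHg
P_total at 1010 K = 260.0 + 1050 = 1310 mmHg
Scaling to 375 °C: P = 1310 × 648.15/1010 = 840.7 mmHg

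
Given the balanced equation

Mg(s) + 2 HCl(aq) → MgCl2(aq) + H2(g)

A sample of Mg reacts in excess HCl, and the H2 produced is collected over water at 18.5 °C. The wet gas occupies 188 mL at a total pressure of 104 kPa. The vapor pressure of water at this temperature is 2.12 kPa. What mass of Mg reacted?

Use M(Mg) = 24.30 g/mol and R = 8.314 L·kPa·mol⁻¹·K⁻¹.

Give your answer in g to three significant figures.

0.192 g

P(H2) = 104 − 2.12 = 101.9 kPa
n(H2) = PV/RT = (101.9 × 0.1880) / (8.314 × 291.65) = 0.007901 mol
n(Mg) = (1/1) × 0.007901 = 0.007901 mol
m(Mg) = 0.007901 × 24.30 = 0.1920 g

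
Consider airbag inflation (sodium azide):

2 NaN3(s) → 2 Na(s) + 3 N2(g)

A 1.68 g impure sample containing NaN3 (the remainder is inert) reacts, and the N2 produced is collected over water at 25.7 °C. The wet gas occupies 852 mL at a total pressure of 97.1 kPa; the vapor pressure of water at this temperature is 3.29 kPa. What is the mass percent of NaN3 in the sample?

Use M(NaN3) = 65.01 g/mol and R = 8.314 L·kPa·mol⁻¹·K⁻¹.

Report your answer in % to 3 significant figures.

P(N2) = 97.1 − 3.29 = 93.81 kPa
n(N2) = PV/RT = (93.81 × 0.8520) / (8.314 × 298.85) = 0.03217 mol
n(NaN3) = (2/3) × 0.03217 = 0.02145 mol
m(NaN3) = 0.02145 × 65.01 = 1.394 g
%NaN3 = 1.394 / 1.68 × 100 = 82.98%

83.0 %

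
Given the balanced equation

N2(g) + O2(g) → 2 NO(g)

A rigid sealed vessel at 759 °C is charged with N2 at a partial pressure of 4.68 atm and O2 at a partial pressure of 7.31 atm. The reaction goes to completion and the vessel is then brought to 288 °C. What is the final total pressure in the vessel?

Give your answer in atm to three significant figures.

Because the vessel is rigid and T is held at 759 °C, work the stoichiometry in partial pressures (P_i = n_iRT/V).
P(O2) required for 4.68 atm of N2 = (1/1) × 4.68 = 4.680 atm; available 7.31 atm, so N2 is limiting.
P(O2) remaining = 7.31 − (1/1) × 4.68 = 2.630 atm
P(gaseous products) = (2)/1 × 4.68 = 9.360 atm
P_total at 759 °C = 2.630 + 9.360 = 11.99 atm
Scaling to 288 °C: P = 11.99 × 561.15/1032.15 = 6.519 atm

6.52 atm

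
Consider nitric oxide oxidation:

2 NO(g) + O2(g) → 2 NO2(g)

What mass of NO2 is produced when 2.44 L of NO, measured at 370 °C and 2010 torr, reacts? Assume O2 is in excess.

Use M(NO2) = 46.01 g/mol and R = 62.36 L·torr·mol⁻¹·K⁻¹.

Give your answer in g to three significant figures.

5.63 g

n(NO) = PV/RT = (2010 × 2.44) / (62.36 × 643.15) = 0.1223 mol
n(NO2) = (2/2) × 0.1223 = 0.1223 mol
m(NO2) = 0.1223 × 46.01 = 5.627 g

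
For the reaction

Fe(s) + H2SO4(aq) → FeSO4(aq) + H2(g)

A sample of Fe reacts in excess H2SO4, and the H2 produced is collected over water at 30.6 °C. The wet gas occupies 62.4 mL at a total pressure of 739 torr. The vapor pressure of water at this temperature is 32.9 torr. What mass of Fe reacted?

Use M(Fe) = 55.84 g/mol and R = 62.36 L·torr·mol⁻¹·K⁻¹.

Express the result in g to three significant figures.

P(H2) = 739 − 32.9 = 706.1 torr
n(H2) = PV/RT = (706.1 × 0.06240) / (62.36 × 303.75) = 0.002326 mol
n(Fe) = (1/1) × 0.002326 = 0.002326 mol
m(Fe) = 0.002326 × 55.84 = 0.1299 g

0.130 g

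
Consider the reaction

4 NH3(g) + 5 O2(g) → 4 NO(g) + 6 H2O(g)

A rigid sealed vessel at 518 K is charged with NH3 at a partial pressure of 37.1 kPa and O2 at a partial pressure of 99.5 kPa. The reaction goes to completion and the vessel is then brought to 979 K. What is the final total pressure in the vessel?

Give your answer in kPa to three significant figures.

With V and T fixed, P_i ∝ n_i, so the mole ratios apply directly to partial pressures at 518 K.
P(O2) required for 37.1 kPa of NH3 = (5/4) × 37.1 = 46.38 kPa; available 99.5 kPa, so NH3 is limiting.
P(O2) remaining = 99.5 − (5/4) × 37.1 = 53.12 kPa
P(gaseous products) = (4+6)/4 × 37.1 = 92.75 kPa
P_total at 518 K = 53.12 + 92.75 = 145.9 kPa
Scaling to 979 K: P = 145.9 × 979/518 = 275.7 kPa

276 kPa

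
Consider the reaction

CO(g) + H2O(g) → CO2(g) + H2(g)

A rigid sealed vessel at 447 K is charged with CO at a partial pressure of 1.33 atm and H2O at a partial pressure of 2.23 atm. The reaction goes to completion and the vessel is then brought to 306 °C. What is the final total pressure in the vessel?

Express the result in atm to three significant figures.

4.61 atm

With V and T fixed, P_i ∝ n_i, so the mole ratios apply directly to partial pressures at 447 K.
P(H2O) required for 1.33 atm of CO = (1/1) × 1.33 = 1.330 atm; available 2.23 atm, so CO is limiting.
P(H2O) remaining = 2.23 − (1/1) × 1.33 = 0.9000 atm
P(gaseous products) = (1+1)/1 × 1.33 = 2.660 atm
P_total at 447 K = 0.9000 + 2.660 = 3.560 atm
Scaling to 306 °C: P = 3.560 × 579.15/447 = 4.612 atm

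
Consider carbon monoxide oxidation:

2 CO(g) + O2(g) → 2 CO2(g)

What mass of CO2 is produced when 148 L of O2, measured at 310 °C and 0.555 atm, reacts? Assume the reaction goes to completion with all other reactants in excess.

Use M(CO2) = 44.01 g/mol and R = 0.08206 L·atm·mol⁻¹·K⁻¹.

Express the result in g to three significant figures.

151 g

n(O2) = PV/RT = (0.555 × 148) / (0.08206 × 583.15) = 1.716 mol
n(CO2) = (2/1) × 1.716 = 3.432 mol
m(CO2) = 3.432 × 44.01 = 151.0 g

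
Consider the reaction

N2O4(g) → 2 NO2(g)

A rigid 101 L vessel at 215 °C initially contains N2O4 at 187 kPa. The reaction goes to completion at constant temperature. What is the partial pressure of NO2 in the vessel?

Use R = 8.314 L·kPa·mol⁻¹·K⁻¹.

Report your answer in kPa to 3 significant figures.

n(N2O4)₀ = PV/RT = (187 × 101) / (8.314 × 488.15) = 4.654 mol
n(NO2) = (2/1) × 4.654 = 9.308 mol
P(NO2) = nRT/V = 9.308 × 8.314 × 488.15 / 101 = 374.0 kPa

374 kPa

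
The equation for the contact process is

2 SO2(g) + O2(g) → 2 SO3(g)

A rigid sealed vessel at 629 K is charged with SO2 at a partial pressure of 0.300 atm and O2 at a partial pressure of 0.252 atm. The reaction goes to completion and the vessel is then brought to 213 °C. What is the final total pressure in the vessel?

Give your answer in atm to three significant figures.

At constant V, partial pressures at 629 K are proportional to moles, so apply stoichiometry directly to pressures.
P(O2) required for 0.300 atm of SO2 = (1/2) × 0.300 = 0.1500 atm; available 0.252 atm, so SO2 is limiting.
P(O2) remaining = 0.252 − (1/2) × 0.300 = 0.1020 atm
P(gaseous products) = (2)/2 × 0.300 = 0.3000 atm
P_total at 629 K = 0.1020 + 0.3000 = 0.4020 atm
Scaling to 213 °C: P = 0.4020 × 486.15/629 = 0.3107 atm

0.311 atm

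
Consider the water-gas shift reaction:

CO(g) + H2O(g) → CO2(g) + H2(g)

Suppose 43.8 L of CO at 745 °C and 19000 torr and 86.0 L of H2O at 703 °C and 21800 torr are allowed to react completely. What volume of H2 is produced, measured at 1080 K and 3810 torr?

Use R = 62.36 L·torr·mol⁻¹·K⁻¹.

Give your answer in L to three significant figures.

n(CO) = PV/RT = (19000 × 43.8) / (62.36 × 1018.15) = 13.11 mol
n(H2O) = PV/RT = (21800 × 86.0) / (62.36 × 976.15) = 30.80 mol
For 13.11 mol CO, stoichiometry requires (1/1) × 13.11 = 13.11 mol H2O; 30.80 mol is available, so CO is limiting.
n(H2) = (1/1) × 13.11 = 13.11 mol
V(H2) = nRT/P = 13.11 × 62.36 × 1080 / 3810 = 231.7 L

232 L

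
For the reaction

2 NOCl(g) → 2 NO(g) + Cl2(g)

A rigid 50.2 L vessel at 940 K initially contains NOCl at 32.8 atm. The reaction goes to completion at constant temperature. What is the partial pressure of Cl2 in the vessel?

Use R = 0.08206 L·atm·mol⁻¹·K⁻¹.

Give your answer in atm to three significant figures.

16.4 atm

n(NOCl)₀ = PV/RT = (32.8 × 50.2) / (0.08206 × 940) = 21.35 mol
n(Cl2) = (1/2) × 21.35 = 10.68 mol
P(Cl2) = nRT/V = 10.68 × 0.08206 × 940 / 50.2 = 16.41 atm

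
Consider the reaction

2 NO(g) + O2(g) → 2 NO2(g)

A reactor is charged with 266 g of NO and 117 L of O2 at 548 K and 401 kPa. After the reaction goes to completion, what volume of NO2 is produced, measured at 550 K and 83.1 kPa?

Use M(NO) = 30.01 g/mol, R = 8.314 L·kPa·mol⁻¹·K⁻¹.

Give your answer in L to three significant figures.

n(NO) = 266 / 30.01 = 8.864 mol
n(O2) = PV/RT = (401 × 117) / (8.314 × 548) = 10.30 mol
For 8.864 mol NO, stoichiometry requires (1/2) × 8.864 = 4.432 mol O2; 10.30 mol is available, so NO is limiting.
n(NO2) = (2/2) × 8.864 = 8.864 mol
V(NO2) = nRT/P = 8.864 × 8.314 × 550 / 83.1 = 487.8 L

488 L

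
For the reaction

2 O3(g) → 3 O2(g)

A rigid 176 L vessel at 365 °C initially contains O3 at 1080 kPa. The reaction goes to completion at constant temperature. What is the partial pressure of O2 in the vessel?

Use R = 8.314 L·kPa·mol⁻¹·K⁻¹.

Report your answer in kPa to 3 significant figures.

1620 kPa

n(O3)₀ = PV/RT = (1080 × 176) / (8.314 × 638.15) = 35.83 mol
n(O2) = (3/2) × 35.83 = 53.74 mol
P(O2) = nRT/V = 53.74 × 8.314 × 638.15 / 176 = 1620 kPa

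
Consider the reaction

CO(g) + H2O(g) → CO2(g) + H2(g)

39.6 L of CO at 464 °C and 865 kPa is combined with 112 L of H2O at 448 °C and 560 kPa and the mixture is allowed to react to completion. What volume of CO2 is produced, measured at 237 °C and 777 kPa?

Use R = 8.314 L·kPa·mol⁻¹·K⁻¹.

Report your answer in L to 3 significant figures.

30.5 L

n(CO) = PV/RT = (865 × 39.6) / (8.314 × 737.15) = 5.589 mol
n(H2O) = PV/RT = (560 × 112) / (8.314 × 721.15) = 10.46 mol
For 5.589 mol CO, stoichiometry requires (1/1) × 5.589 = 5.589 mol H2O; 10.46 mol is available, so CO is limiting.
n(CO2) = (1/1) × 5.589 = 5.589 mol
V(CO2) = nRT/P = 5.589 × 8.314 × 510.15 / 777 = 30.51 L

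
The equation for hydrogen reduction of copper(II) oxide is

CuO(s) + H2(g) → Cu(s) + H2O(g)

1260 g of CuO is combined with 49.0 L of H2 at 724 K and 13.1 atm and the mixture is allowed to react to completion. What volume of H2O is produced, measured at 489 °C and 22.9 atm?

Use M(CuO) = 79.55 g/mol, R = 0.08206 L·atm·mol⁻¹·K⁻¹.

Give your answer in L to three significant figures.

n(CuO) = 1260 / 79.55 = 15.84 mol
n(H2) = PV/RT = (13.1 × 49.0) / (0.08206 × 724) = 10.80 mol
For 15.84 mol CuO, stoichiometry requires (1/1) × 15.84 = 15.84 mol H2; 10.80 mol is available, so H2 is limiting.
n(H2O) = (1/1) × 10.80 = 10.80 mol
V(H2O) = nRT/P = 10.80 × 0.08206 × 762.15 / 22.9 = 29.50 L

29.5 L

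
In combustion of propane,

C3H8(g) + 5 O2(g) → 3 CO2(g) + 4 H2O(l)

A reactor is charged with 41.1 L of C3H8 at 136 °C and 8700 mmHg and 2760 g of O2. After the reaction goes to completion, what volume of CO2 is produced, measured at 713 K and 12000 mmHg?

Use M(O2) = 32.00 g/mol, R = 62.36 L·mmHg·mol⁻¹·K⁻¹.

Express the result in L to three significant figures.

156 L

n(C3H8) = PV/RT = (8700 × 41.1) / (62.36 × 409.15) = 14.01 mol
n(O2) = 2760 / 32.00 = 86.25 mol
For 14.01 mol C3H8, stoichiometry requires (5/1) × 14.01 = 70.05 mol O2; 86.25 mol is available, so C3H8 is limiting.
n(CO2) = (3/1) × 14.01 = 42.03 mol
V(CO2) = nRT/P = 42.03 × 62.36 × 713 / 12000 = 155.7 L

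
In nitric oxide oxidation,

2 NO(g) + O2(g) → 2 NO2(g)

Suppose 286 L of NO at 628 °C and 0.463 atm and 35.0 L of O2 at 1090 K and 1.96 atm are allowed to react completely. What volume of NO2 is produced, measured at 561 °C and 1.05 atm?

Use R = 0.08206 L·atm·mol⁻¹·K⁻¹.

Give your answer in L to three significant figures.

n(NO) = PV/RT = (0.463 × 286) / (0.08206 × 901.15) = 1.791 mol
n(O2) = PV/RT = (1.96 × 35.0) / (0.08206 × 1090) = 0.7669 mol
For 1.791 mol NO, stoichiometry requires (1/2) × 1.791 = 0.8955 mol O2; 0.7669 mol is available, so O2 is limiting.
n(NO2) = (2/1) × 0.7669 = 1.534 mol
V(NO2) = nRT/P = 1.534 × 0.08206 × 834.15 / 1.05 = 100.0 L

100 L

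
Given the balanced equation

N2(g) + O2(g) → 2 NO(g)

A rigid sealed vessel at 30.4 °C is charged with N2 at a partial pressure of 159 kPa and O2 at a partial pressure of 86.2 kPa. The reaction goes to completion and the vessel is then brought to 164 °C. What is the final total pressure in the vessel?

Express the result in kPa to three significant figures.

353 kPa

With V and T fixed, P_i ∝ n_i, so the mole ratios apply directly to partial pressures at 30.4 °C.
P(O2) required for 159 kPa of N2 = (1/1) × 159 = 159.0 kPa; available 86.2 kPa, so O2 is limiting.
P(N2) remaining = 159 − (1/1) × 86.2 = 72.80 kPa
P(gaseous products) = (2)/1 × 86.2 = 172.4 kPa
P_total at 30.4 °C = 72.80 + 172.4 = 245.2 kPa
Scaling to 164 °C: P = 245.2 × 437.15/303.55 = 353.1 kPa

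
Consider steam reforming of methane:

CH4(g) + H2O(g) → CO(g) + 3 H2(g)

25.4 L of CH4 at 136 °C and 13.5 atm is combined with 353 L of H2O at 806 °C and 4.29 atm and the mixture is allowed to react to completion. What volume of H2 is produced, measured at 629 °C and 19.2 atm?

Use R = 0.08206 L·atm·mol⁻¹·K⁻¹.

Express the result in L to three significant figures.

118 L

n(CH4) = PV/RT = (13.5 × 25.4) / (0.08206 × 409.15) = 10.21 mol
n(H2O) = PV/RT = (4.29 × 353) / (0.08206 × 1079.15) = 17.10 mol
For 10.21 mol CH4, stoichiometry requires (1/1) × 10.21 = 10.21 mol H2O; 17.10 mol is available, so CH4 is limiting.
n(H2) = (3/1) × 10.21 = 30.63 mol
V(H2) = nRT/P = 30.63 × 0.08206 × 902.15 / 19.2 = 118.1 L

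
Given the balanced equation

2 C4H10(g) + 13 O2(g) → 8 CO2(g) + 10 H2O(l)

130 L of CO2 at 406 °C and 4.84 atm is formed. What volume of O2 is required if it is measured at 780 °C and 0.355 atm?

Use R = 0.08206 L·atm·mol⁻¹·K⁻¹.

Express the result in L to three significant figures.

n(CO2) = PV/RT = (4.84 × 130) / (0.08206 × 679.15) = 11.29 mol
n(O2) = (13/8) × 11.29 = 18.35 mol
V = nRT/P = 18.35 × 0.08206 × 1053.15 / 0.355 = 4467 L

4470 L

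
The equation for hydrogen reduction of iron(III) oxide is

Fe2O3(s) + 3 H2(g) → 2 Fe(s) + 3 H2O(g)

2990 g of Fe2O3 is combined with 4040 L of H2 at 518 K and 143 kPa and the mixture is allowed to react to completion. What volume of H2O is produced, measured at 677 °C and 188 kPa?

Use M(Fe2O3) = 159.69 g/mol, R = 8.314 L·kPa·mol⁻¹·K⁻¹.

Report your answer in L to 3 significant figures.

2360 L

n(Fe2O3) = 2990 / 159.69 = 18.72 mol
n(H2) = PV/RT = (143 × 4040) / (8.314 × 518) = 134.1 mol
For 18.72 mol Fe2O3, stoichiometry requires (3/1) × 18.72 = 56.16 mol H2; 134.1 mol is available, so Fe2O3 is limiting.
n(H2O) = (3/1) × 18.72 = 56.16 mol
V(H2O) = nRT/P = 56.16 × 8.314 × 950.15 / 188 = 2360 L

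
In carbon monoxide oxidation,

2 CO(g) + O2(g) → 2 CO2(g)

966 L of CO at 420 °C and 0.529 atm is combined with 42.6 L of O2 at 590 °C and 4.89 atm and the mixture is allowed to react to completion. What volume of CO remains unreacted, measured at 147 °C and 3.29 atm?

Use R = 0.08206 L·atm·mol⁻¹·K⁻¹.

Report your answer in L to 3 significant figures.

32.5 L

n(CO) = PV/RT = (0.529 × 966) / (0.08206 × 693.15) = 8.984 mol
n(O2) = PV/RT = (4.89 × 42.6) / (0.08206 × 863.15) = 2.941 mol
For 8.984 mol CO, stoichiometry requires (1/2) × 8.984 = 4.492 mol O2; 2.941 mol is available, so O2 is limiting.
n(CO) consumed = (2/1) × 2.941 = 5.882 mol; remaining = 8.984 − 5.882 = 3.102 mol
V(CO) = nRT/P = 3.102 × 0.08206 × 420.15 / 3.29 = 32.51 L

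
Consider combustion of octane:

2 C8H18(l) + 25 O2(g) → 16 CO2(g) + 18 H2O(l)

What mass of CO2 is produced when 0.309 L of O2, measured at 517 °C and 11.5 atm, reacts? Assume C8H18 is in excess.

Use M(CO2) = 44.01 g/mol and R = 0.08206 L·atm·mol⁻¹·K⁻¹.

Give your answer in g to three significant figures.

1.54 g

n(O2) = PV/RT = (11.5 × 0.309) / (0.08206 × 790.15) = 0.05480 mol
n(CO2) = (16/25) × 0.05480 = 0.03507 mol
m(CO2) = 0.03507 × 44.01 = 1.543 g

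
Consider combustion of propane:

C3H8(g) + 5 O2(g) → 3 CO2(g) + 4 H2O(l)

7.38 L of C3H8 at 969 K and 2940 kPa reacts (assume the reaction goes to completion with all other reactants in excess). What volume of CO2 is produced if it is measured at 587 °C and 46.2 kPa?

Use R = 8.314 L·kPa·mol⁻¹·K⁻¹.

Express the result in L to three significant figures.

1250 L

n(C3H8) = PV/RT = (2940 × 7.38) / (8.314 × 969) = 2.693 mol
n(CO2) = (3/1) × 2.693 = 8.079 mol
V = nRT/P = 8.079 × 8.314 × 860.15 / 46.2 = 1251 L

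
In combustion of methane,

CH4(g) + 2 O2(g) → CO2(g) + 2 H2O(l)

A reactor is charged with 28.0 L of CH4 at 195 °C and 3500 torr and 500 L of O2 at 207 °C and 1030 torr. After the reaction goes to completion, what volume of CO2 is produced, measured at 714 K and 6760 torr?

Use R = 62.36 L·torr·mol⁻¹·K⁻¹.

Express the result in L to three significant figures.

n(CH4) = PV/RT = (3500 × 28.0) / (62.36 × 468.15) = 3.357 mol
n(O2) = PV/RT = (1030 × 500) / (62.36 × 480.15) = 17.20 mol
For 3.357 mol CH4, stoichiometry requires (2/1) × 3.357 = 6.714 mol O2; 17.20 mol is available, so CH4 is limiting.
n(CO2) = (1/1) × 3.357 = 3.357 mol
V(CO2) = nRT/P = 3.357 × 62.36 × 714 / 6760 = 22.11 L

22.1 L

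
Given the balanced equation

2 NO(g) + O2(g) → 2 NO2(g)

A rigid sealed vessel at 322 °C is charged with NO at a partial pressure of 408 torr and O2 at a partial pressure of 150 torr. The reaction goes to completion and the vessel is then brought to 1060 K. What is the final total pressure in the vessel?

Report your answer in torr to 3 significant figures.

At constant V, partial pressures at 322 °C are proportional to moles, so apply stoichiometry directly to pressures.
P(O2) required for 408 torr of NO = (1/2) × 408 = 204.0 torr; available 150 torr, so O2 is limiting.
P(NO) remaining = 408 − (2/1) × 150 = 108.0 torr
P(gaseous products) = (2)/1 × 150 = 300.0 torr
P_total at 322 °C = 108.0 + 300.0 = 408.0 torr
Scaling to 1060 K: P = 408.0 × 1060/595.15 = 726.7 torr

727 torr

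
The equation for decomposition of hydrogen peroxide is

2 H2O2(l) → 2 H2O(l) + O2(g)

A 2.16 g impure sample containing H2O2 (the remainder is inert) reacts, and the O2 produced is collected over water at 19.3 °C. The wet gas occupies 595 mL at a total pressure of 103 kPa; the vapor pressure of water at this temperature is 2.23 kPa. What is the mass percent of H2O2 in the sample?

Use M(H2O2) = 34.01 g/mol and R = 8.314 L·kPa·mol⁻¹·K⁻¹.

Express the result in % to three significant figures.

77.7 %

P(O2) = 103 − 2.23 = 100.8 kPa
n(O2) = PV/RT = (100.8 × 0.5950) / (8.314 × 292.45) = 0.02467 mol
n(H2O2) = (2/1) × 0.02467 = 0.04934 mol
m(H2O2) = 0.04934 × 34.01 = 1.678 g
%H2O2 = 1.678 / 2.16 × 100 = 77.69%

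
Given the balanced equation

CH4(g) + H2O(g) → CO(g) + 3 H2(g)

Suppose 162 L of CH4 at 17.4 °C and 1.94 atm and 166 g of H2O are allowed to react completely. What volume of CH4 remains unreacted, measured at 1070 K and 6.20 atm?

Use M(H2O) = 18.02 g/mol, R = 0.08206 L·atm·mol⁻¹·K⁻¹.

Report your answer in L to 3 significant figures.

56.2 L

n(CH4) = PV/RT = (1.94 × 162) / (0.08206 × 290.55) = 13.18 mol
n(H2O) = 166 / 18.02 = 9.212 mol
For 13.18 mol CH4, stoichiometry requires (1/1) × 13.18 = 13.18 mol H2O; 9.212 mol is available, so H2O is limiting.
n(CH4) consumed = (1/1) × 9.212 = 9.212 mol; remaining = 13.18 − 9.212 = 3.968 mol
V(CH4) = nRT/P = 3.968 × 0.08206 × 1070 / 6.20 = 56.19 L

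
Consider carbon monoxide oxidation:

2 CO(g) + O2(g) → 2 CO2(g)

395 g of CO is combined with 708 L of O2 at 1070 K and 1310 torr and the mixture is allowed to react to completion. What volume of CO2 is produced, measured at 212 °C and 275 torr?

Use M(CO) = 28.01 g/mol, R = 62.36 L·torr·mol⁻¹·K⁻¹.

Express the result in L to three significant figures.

1550 L

n(CO) = 395 / 28.01 = 14.10 mol
n(O2) = PV/RT = (1310 × 708) / (62.36 × 1070) = 13.90 mol
For 14.10 mol CO, stoichiometry requires (1/2) × 14.10 = 7.050 mol O2; 13.90 mol is available, so CO is limiting.
n(CO2) = (2/2) × 14.10 = 14.10 mol
V(CO2) = nRT/P = 14.10 × 62.36 × 485.15 / 275 = 1551 L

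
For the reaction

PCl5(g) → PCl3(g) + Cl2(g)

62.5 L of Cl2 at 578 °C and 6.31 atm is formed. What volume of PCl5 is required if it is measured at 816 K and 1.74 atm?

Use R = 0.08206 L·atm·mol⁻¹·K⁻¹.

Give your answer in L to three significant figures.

217 L

n(Cl2) = PV/RT = (6.31 × 62.5) / (0.08206 × 851.15) = 5.646 mol
n(PCl5) = (1/1) × 5.646 = 5.646 mol
V = nRT/P = 5.646 × 0.08206 × 816 / 1.74 = 217.3 L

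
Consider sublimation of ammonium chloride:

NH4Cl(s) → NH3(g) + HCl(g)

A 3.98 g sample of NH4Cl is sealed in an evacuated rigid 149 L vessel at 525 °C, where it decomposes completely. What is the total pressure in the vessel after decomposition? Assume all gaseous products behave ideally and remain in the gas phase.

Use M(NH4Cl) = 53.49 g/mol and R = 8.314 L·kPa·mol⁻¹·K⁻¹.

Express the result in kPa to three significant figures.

6.63 kPa

n(NH4Cl) = 3.98 / 53.49 = 0.07441 mol
n(gas produced) = (2/1) × 0.07441 = 0.1488 mol
P = nRT/V = 0.1488 × 8.314 × 798.15 / 149 = 6.627 kPa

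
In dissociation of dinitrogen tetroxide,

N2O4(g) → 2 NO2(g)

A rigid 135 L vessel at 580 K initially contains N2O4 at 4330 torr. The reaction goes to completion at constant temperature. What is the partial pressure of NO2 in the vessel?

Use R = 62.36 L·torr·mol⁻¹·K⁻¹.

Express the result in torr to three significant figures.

n(N2O4)₀ = PV/RT = (4330 × 135) / (62.36 × 580) = 16.16 mol
n(NO2) = (2/1) × 16.16 = 32.32 mol
P(NO2) = nRT/V = 32.32 × 62.36 × 580 / 135 = 8659 torr

8660 torr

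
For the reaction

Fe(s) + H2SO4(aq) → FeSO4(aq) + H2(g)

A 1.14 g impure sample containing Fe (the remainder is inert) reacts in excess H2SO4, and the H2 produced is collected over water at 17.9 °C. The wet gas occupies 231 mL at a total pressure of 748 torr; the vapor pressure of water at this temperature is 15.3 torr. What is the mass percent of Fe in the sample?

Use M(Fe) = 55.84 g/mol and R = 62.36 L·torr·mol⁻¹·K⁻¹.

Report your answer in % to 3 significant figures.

45.7 %

P(H2) = 748 − 15.3 = 732.7 torr
n(H2) = PV/RT = (732.7 × 0.2310) / (62.36 × 291.05) = 0.009325 mol
n(Fe) = (1/1) × 0.009325 = 0.009325 mol
m(Fe) = 0.009325 × 55.84 = 0.5207 g
%Fe = 0.5207 / 1.14 × 100 = 45.68%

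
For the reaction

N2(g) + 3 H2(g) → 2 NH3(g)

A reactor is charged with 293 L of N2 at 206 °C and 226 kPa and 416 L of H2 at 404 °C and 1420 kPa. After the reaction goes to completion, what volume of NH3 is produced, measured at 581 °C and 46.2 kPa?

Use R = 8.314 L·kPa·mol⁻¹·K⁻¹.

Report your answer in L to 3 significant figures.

n(N2) = PV/RT = (226 × 293) / (8.314 × 479.15) = 16.62 mol
n(H2) = PV/RT = (1420 × 416) / (8.314 × 677.15) = 104.9 mol
For 16.62 mol N2, stoichiometry requires (3/1) × 16.62 = 49.86 mol H2; 104.9 mol is available, so N2 is limiting.
n(NH3) = (2/1) × 16.62 = 33.24 mol
V(NH3) = nRT/P = 33.24 × 8.314 × 854.15 / 46.2 = 5109 L

5110 L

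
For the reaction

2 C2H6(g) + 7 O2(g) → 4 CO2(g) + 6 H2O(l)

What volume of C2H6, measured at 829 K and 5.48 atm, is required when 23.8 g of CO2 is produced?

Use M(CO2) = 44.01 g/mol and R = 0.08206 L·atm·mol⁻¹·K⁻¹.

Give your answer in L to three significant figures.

n(CO2) = 23.80 / 44.01 = 0.5408 mol
n(C2H6) = (2/4) × 0.5408 = 0.2704 mol
V = nRT/P = 0.2704 × 0.08206 × 829 / 5.48 = 3.357 L

3.36 L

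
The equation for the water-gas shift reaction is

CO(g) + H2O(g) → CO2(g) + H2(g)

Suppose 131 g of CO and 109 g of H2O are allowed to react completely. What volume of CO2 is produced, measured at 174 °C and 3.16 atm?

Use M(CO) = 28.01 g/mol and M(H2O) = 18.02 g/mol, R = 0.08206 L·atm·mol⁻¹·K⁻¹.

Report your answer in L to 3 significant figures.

n(CO) = 131 / 28.01 = 4.677 mol
n(H2O) = 109 / 18.02 = 6.049 mol
For 4.677 mol CO, stoichiometry requires (1/1) × 4.677 = 4.677 mol H2O; 6.049 mol is available, so CO is limiting.
n(CO2) = (1/1) × 4.677 = 4.677 mol
V(CO2) = nRT/P = 4.677 × 0.08206 × 447.15 / 3.16 = 54.31 L

54.3 L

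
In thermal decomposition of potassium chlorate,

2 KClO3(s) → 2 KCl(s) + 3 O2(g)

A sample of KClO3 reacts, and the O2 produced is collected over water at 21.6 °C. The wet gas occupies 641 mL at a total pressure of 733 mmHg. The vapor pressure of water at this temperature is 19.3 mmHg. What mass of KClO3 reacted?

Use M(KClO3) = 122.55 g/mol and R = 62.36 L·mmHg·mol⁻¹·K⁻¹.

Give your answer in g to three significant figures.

2.03 g

P(O2) = 733 − 19.3 = 713.7 mmHg
n(O2) = PV/RT = (713.7 × 0.6410) / (62.36 × 294.75) = 0.02489 mol
n(KClO3) = (2/3) × 0.02489 = 0.01659 mol
m(KClO3) = 0.01659 × 122.55 = 2.033 g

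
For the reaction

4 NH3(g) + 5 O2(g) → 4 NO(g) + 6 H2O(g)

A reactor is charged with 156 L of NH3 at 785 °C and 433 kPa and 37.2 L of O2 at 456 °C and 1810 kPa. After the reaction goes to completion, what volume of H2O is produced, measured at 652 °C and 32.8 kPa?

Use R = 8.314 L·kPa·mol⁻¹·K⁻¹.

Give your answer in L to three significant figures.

n(NH3) = PV/RT = (433 × 156) / (8.314 × 1058.15) = 7.678 mol
n(O2) = PV/RT = (1810 × 37.2) / (8.314 × 729.15) = 11.11 mol
For 7.678 mol NH3, stoichiometry requires (5/4) × 7.678 = 9.598 mol O2; 11.11 mol is available, so NH3 is limiting.
n(H2O) = (6/4) × 7.678 = 11.52 mol
V(H2O) = nRT/P = 11.52 × 8.314 × 925.15 / 32.8 = 2701 L

2700 L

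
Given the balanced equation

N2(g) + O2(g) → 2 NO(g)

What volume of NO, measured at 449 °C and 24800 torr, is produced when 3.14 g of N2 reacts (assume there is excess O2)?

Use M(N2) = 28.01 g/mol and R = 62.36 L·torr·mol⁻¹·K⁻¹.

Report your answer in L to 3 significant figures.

0.407 L

n(N2) = 3.140 / 28.01 = 0.1121 mol
n(NO) = (2/1) × 0.1121 = 0.2242 mol
V = nRT/P = 0.2242 × 62.36 × 722.15 / 24800 = 0.4071 L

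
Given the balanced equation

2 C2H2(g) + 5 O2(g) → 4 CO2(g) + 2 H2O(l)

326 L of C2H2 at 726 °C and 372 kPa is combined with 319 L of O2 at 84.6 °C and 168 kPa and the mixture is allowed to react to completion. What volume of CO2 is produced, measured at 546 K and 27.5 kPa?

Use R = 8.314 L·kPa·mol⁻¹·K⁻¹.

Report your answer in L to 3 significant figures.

2380 L

n(C2H2) = PV/RT = (372 × 326) / (8.314 × 999.15) = 14.60 mol
n(O2) = PV/RT = (168 × 319) / (8.314 × 357.75) = 18.02 mol
For 14.60 mol C2H2, stoichiometry requires (5/2) × 14.60 = 36.50 mol O2; 18.02 mol is available, so O2 is limiting.
n(CO2) = (4/5) × 18.02 = 14.42 mol
V(CO2) = nRT/P = 14.42 × 8.314 × 546 / 27.5 = 2380 L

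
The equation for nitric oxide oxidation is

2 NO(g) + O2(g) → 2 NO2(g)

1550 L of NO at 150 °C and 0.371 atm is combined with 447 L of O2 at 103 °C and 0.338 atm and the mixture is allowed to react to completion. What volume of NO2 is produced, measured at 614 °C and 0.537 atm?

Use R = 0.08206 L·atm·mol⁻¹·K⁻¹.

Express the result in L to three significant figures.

n(NO) = PV/RT = (0.371 × 1550) / (0.08206 × 423.15) = 16.56 mol
n(O2) = PV/RT = (0.338 × 447) / (0.08206 × 376.15) = 4.895 mol
For 16.56 mol NO, stoichiometry requires (1/2) × 16.56 = 8.280 mol O2; 4.895 mol is available, so O2 is limiting.
n(NO2) = (2/1) × 4.895 = 9.790 mol
V(NO2) = nRT/P = 9.790 × 0.08206 × 887.15 / 0.537 = 1327 L

1330 L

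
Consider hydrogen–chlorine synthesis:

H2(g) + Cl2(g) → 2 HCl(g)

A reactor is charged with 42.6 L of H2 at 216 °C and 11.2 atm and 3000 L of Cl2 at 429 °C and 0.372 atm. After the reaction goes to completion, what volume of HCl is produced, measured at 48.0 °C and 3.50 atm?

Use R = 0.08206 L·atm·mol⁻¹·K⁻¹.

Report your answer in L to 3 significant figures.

179 L

n(H2) = PV/RT = (11.2 × 42.6) / (0.08206 × 489.15) = 11.89 mol
n(Cl2) = PV/RT = (0.372 × 3000) / (0.08206 × 702.15) = 19.37 mol
For 11.89 mol H2, stoichiometry requires (1/1) × 11.89 = 11.89 mol Cl2; 19.37 mol is available, so H2 is limiting.
n(HCl) = (2/1) × 11.89 = 23.78 mol
V(HCl) = nRT/P = 23.78 × 0.08206 × 321.15 / 3.50 = 179.1 L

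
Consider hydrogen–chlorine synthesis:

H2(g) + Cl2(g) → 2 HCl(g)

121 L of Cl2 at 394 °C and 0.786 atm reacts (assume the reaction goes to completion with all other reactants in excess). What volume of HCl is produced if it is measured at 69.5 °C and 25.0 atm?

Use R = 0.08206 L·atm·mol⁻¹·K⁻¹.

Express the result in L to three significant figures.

n(Cl2) = PV/RT = (0.786 × 121) / (0.08206 × 667.15) = 1.737 mol
n(HCl) = (2/1) × 1.737 = 3.474 mol
V = nRT/P = 3.474 × 0.08206 × 342.65 / 25.0 = 3.907 L

3.91 L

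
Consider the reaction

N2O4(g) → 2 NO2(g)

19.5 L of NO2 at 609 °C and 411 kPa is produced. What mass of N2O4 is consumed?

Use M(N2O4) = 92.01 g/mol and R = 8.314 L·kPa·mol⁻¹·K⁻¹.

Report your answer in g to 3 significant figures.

n(NO2) = PV/RT = (411 × 19.5) / (8.314 × 882.15) = 1.093 mol
n(N2O4) = (1/2) × 1.093 = 0.5465 mol
m(N2O4) = 0.5465 × 92.01 = 50.28 g

50.3 g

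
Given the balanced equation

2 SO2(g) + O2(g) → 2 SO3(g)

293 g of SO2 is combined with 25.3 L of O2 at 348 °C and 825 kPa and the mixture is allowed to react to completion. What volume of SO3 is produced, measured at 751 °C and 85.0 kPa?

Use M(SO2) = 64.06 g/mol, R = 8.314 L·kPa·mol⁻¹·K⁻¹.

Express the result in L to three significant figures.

458 L

n(SO2) = 293 / 64.06 = 4.574 mol
n(O2) = PV/RT = (825 × 25.3) / (8.314 × 621.15) = 4.042 mol
For 4.574 mol SO2, stoichiometry requires (1/2) × 4.574 = 2.287 mol O2; 4.042 mol is available, so SO2 is limiting.
n(SO3) = (2/2) × 4.574 = 4.574 mol
V(SO3) = nRT/P = 4.574 × 8.314 × 1024.15 / 85.0 = 458.2 L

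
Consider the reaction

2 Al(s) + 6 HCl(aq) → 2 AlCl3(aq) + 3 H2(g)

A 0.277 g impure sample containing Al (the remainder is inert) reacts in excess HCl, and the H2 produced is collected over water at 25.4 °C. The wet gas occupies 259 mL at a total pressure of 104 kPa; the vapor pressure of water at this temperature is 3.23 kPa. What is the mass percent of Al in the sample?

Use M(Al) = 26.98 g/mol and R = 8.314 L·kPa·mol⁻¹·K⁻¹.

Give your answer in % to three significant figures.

68.3 %

P(H2) = 104 − 3.23 = 100.8 kPa
n(H2) = PV/RT = (100.8 × 0.2590) / (8.314 × 298.55) = 0.01052 mol
n(Al) = (2/3) × 0.01052 = 0.007013 mol
m(Al) = 0.007013 × 26.98 = 0.1892 g
%Al = 0.1892 / 0.277 × 100 = 68.30%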